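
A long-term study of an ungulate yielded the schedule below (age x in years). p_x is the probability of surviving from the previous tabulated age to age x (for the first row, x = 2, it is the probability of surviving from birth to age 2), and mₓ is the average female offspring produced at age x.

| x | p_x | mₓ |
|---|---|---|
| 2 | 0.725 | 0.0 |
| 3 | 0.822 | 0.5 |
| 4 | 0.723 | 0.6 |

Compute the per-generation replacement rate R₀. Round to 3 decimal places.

0.556

Survivorship from birth: l_x = p_2·p_3·…·p_x.
  l_2 = 0.72500
  l_3 = 0.59595
  l_4 = 0.43087
R₀ = Σ l_x mₓ:
  age 2: 0.72500 × 0.0 = 0.0000
  age 3: 0.59595 × 0.5 = 0.2980
  age 4: 0.43087 × 0.6 = 0.2585
R₀ = 0.0000 + 0.2980 + 0.2585 = 0.5565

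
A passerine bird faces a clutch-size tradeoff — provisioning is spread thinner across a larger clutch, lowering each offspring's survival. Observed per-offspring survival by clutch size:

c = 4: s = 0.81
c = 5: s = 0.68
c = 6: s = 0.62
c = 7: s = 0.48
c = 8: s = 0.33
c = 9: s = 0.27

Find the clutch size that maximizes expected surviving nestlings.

6

Expected surviving nestlings = c × s(c):
  c=4: 4 × 0.81 = 3.240
  c=5: 5 × 0.68 = 3.400
  c=6: 6 × 0.62 = 3.720
  c=7: 7 × 0.48 = 3.360
  c=8: 8 × 0.33 = 2.640
  c=9: 9 × 0.27 = 2.430
Maximum at c = 6 (3.720 surviving nestlings).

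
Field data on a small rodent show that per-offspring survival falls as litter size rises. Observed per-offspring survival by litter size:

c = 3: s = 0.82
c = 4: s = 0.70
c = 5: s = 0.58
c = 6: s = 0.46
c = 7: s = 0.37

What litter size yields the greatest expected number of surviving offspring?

Expected surviving offspring = c × s(c):
  c=3: 3 × 0.82 = 2.460
  c=4: 4 × 0.70 = 2.800
  c=5: 5 × 0.58 = 2.900
  c=6: 6 × 0.46 = 2.760
  c=7: 7 × 0.37 = 2.590
Maximum at c = 5 (2.900 surviving offspring).

5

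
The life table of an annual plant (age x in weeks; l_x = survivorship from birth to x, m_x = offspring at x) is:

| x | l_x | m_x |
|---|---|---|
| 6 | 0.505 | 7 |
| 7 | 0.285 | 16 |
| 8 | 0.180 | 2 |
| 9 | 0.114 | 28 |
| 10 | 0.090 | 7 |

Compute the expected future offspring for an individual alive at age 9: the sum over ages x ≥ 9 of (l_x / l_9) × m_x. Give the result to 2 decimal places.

33.53

l_9 = 0.114. Conditional survival from age 9 to x is l_x / l_9.
  x=9: (0.114/0.114) × 28 = 28.0000
  x=10: (0.090/0.114) × 7 = 5.5263
Sum = 28.0000 + 5.5263 = 33.5263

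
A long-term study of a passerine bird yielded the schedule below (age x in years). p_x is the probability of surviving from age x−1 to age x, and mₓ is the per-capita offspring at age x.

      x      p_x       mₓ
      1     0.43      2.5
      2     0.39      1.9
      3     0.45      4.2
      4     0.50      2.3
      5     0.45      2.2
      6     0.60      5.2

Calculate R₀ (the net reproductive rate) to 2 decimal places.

Survivorship from birth: l_x = p_1·p_2·…·p_x.
  l_1 = 0.43000
  l_2 = 0.16770
  l_3 = 0.07547
  l_4 = 0.03773
  l_5 = 0.01698
  l_6 = 0.01019
R₀ = Σ l_x mₓ:
  age 1: 0.43000 × 2.5 = 1.0750
  age 2: 0.16770 × 1.9 = 0.3186
  age 3: 0.07547 × 4.2 = 0.3170
  age 4: 0.03773 × 2.3 = 0.0868
  age 5: 0.01698 × 2.2 = 0.0374
  age 6: 0.01019 × 5.2 = 0.0530
R₀ = 1.0750 + 0.3186 + 0.3170 + 0.0868 + 0.0374 + 0.0530 = 1.8877

1.89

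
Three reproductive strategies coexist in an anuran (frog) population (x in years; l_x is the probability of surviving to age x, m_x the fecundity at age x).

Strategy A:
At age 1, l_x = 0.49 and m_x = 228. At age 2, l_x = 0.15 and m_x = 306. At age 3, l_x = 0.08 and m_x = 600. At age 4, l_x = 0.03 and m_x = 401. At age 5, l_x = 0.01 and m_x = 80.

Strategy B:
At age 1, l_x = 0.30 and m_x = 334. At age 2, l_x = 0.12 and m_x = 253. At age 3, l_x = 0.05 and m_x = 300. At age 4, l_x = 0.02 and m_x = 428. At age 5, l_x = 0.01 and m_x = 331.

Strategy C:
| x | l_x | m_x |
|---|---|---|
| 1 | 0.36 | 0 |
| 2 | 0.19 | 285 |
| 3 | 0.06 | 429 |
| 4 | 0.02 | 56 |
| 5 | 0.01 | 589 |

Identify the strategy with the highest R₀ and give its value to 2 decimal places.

Strategy A: R₀ = 0.49×228 + 0.15×306 + 0.08×600 + 0.03×401 + 0.01×80 = 218.4500
Strategy B: R₀ = 0.30×334 + 0.12×253 + 0.05×300 + 0.02×428 + 0.01×331 = 157.4300
Strategy C: R₀ = 0.36×0 + 0.19×285 + 0.06×429 + 0.02×56 + 0.01×589 = 86.9000
Highest R₀: strategy A with 218.4500.

218.45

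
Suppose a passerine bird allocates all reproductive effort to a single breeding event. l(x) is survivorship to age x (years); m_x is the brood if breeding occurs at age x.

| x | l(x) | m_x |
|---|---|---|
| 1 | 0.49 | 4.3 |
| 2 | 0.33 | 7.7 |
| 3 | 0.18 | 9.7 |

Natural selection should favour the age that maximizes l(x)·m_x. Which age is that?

2

Expected offspring if breeding at age x = l(x) × m_x:
  age 1: 0.49 × 4.3 = 2.107
  age 2: 0.33 × 7.7 = 2.541
  age 3: 0.18 × 9.7 = 1.746
Maximum at age 2 (2.541).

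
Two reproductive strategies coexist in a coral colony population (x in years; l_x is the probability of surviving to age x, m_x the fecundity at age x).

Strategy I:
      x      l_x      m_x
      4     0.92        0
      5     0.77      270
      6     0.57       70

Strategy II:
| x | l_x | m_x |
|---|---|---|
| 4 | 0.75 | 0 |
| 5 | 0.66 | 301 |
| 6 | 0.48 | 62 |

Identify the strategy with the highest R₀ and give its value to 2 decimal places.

Strategy I: R₀ = 0.92×0 + 0.77×270 + 0.57×70 = 247.8000
Strategy II: R₀ = 0.75×0 + 0.66×301 + 0.48×62 = 228.4200
Highest R₀: strategy I with 247.8000.

247.80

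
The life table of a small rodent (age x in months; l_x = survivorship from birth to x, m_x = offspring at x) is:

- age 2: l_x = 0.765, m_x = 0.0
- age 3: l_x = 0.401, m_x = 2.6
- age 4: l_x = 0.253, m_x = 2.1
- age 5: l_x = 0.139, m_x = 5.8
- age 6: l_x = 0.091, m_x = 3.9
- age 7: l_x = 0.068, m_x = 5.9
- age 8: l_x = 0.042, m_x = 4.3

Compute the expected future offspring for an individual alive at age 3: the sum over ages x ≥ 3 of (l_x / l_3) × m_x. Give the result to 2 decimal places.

l_3 = 0.401. Conditional survival from age 3 to x is l_x / l_3.
  x=3: (0.401/0.401) × 2.6 = 2.6000
  x=4: (0.253/0.401) × 2.1 = 1.3249
  x=5: (0.139/0.401) × 5.8 = 2.0105
  x=6: (0.091/0.401) × 3.9 = 0.8850
  x=7: (0.068/0.401) × 5.9 = 1.0005
  x=8: (0.042/0.401) × 4.3 = 0.4504
Sum = 2.6000 + 1.3249 + 2.0105 + 0.8850 + 1.0005 + 0.4504 = 8.2713

8.27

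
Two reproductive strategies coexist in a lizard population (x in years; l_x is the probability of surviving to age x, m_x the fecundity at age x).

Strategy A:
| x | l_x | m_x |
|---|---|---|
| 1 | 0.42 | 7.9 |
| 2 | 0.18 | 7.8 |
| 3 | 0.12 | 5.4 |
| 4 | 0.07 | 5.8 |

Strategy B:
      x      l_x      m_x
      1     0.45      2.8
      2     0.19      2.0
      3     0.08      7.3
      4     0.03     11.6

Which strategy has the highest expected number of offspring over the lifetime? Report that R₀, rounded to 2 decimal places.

5.78

Strategy A: R₀ = 0.42×7.9 + 0.18×7.8 + 0.12×5.4 + 0.07×5.8 = 5.7760
Strategy B: R₀ = 0.45×2.8 + 0.19×2.0 + 0.08×7.3 + 0.03×11.6 = 2.5720
Highest R₀: strategy A with 5.7760.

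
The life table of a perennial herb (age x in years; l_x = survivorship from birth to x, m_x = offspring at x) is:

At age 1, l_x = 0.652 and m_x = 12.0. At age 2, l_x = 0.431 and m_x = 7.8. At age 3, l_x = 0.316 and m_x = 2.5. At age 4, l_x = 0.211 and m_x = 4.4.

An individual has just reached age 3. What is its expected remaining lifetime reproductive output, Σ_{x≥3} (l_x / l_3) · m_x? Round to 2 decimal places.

5.44

l_3 = 0.316. Conditional survival from age 3 to x is l_x / l_3.
  x=3: (0.316/0.316) × 2.5 = 2.5000
  x=4: (0.211/0.316) × 4.4 = 2.9380
Sum = 2.5000 + 2.9380 = 5.4380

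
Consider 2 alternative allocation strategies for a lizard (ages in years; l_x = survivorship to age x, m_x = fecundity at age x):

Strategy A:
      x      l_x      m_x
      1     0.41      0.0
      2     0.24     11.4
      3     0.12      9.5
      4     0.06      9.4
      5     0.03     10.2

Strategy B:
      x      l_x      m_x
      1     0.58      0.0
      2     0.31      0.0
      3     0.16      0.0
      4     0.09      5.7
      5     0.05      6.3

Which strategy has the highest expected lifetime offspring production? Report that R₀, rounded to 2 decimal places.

4.75

Strategy A: R₀ = 0.41×0.0 + 0.24×11.4 + 0.12×9.5 + 0.06×9.4 + 0.03×10.2 = 4.7460
Strategy B: R₀ = 0.58×0.0 + 0.31×0.0 + 0.16×0.0 + 0.09×5.7 + 0.05×6.3 = 0.8280
Highest R₀: strategy A with 4.7460.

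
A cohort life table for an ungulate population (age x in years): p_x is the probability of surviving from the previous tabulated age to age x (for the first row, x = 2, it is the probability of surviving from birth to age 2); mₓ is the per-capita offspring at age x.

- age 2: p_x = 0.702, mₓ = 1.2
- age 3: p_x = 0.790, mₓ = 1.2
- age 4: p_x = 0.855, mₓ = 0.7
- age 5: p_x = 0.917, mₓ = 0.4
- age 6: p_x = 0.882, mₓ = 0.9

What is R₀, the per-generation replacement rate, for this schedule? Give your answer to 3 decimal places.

Survivorship from birth: l_x = p_2·p_3·…·p_x.
  l_2 = 0.70200
  l_3 = 0.55458
  l_4 = 0.47417
  l_5 = 0.43481
  l_6 = 0.38350
R₀ = Σ l_x mₓ:
  age 2: 0.70200 × 1.2 = 0.8424
  age 3: 0.55458 × 1.2 = 0.6655
  age 4: 0.47417 × 0.7 = 0.3319
  age 5: 0.43481 × 0.4 = 0.1739
  age 6: 0.38350 × 0.9 = 0.3452
R₀ = 0.8424 + 0.6655 + 0.3319 + 0.1739 + 0.3452 = 2.3589

2.359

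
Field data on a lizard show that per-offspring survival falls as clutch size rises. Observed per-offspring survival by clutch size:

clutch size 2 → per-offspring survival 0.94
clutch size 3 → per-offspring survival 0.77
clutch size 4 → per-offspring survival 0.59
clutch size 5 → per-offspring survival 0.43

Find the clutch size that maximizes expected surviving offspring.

4

Expected surviving offspring = c × s(c):
  c=2: 2 × 0.94 = 1.880
  c=3: 3 × 0.77 = 2.310
  c=4: 4 × 0.59 = 2.360
  c=5: 5 × 0.43 = 2.150
Maximum at c = 4 (2.360 surviving offspring).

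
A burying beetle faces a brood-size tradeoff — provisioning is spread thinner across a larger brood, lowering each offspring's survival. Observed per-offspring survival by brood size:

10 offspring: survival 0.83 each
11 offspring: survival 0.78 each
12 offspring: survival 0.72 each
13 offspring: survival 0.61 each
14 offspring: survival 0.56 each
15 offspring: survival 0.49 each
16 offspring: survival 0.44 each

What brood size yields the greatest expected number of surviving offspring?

12

Expected surviving offspring = c × s(c):
  c=10: 10 × 0.83 = 8.300
  c=11: 11 × 0.78 = 8.580
  c=12: 12 × 0.72 = 8.640
  c=13: 13 × 0.61 = 7.930
  c=14: 14 × 0.56 = 7.840
  c=15: 15 × 0.49 = 7.350
  c=16: 16 × 0.44 = 7.040
Maximum at c = 12 (8.640 surviving offspring).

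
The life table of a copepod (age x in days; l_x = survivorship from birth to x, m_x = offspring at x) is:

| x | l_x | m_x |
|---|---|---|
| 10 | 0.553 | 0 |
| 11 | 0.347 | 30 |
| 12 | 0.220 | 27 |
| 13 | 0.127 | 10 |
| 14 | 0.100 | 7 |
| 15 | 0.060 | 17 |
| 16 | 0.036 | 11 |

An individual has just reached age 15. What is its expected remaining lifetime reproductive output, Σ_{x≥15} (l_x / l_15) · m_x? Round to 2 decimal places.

23.60

l_15 = 0.060. Conditional survival from age 15 to x is l_x / l_15.
  x=15: (0.060/0.060) × 17 = 17.0000
  x=16: (0.036/0.060) × 11 = 6.6000
Sum = 17.0000 + 6.6000 = 23.6000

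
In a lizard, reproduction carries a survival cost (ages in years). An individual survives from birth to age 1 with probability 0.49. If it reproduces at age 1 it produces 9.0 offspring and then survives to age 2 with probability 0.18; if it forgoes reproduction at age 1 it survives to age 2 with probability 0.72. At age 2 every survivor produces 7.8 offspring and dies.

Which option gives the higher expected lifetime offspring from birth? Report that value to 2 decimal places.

5.10

breed at age 1: R₀ = 0.49 × (9.0 + 0.18 × 7.8) = 0.49 × 10.4040 = 5.0980
delay to age 2: R₀ = 0.49 × (0.72 × 7.8) = 0.49 × 5.6160 = 2.7518
Higher: breed at age 1 (5.0980).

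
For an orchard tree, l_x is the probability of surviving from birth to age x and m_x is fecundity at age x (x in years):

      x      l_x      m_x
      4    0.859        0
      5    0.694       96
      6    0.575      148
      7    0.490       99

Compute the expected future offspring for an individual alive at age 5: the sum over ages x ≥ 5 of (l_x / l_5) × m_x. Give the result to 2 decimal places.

288.52

l_5 = 0.694. Conditional survival from age 5 to x is l_x / l_5.
  x=5: (0.694/0.694) × 96 = 96.0000
  x=6: (0.575/0.694) × 148 = 122.6225
  x=7: (0.490/0.694) × 99 = 69.8991
Sum = 96.0000 + 122.6225 + 69.8991 = 288.5216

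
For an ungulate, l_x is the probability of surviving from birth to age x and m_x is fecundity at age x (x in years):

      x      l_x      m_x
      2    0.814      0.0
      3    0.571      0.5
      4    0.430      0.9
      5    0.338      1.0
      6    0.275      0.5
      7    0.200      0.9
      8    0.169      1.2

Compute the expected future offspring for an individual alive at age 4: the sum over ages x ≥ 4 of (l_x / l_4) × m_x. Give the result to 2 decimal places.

l_4 = 0.430. Conditional survival from age 4 to x is l_x / l_4.
  x=4: (0.430/0.430) × 0.9 = 0.9000
  x=5: (0.338/0.430) × 1.0 = 0.7860
  x=6: (0.275/0.430) × 0.5 = 0.3198
  x=7: (0.200/0.430) × 0.9 = 0.4186
  x=8: (0.169/0.430) × 1.2 = 0.4716
Sum = 0.9000 + 0.7860 + 0.3198 + 0.4186 + 0.4716 = 2.8960

2.90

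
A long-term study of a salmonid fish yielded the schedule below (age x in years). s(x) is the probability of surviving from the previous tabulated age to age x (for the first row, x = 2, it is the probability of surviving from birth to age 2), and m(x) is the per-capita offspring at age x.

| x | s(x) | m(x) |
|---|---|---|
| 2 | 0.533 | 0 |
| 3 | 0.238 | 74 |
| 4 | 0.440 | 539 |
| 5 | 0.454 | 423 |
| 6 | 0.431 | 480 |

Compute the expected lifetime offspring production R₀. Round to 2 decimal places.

55.43

Survivorship from birth: l_x = s_2·s_3·…·s_x.
  l_2 = 0.53300
  l_3 = 0.12685
  l_4 = 0.05582
  l_5 = 0.02534
  l_6 = 0.01092
R₀ = Σ l_x m(x):
  age 2: 0.53300 × 0 = 0.0000
  age 3: 0.12685 × 74 = 9.3869
  age 4: 0.05582 × 539 = 30.0870
  age 5: 0.02534 × 423 = 10.7188
  age 6: 0.01092 × 480 = 5.2416
R₀ = 0.0000 + 9.3869 + 30.0870 + 10.7188 + 5.2416 = 55.4343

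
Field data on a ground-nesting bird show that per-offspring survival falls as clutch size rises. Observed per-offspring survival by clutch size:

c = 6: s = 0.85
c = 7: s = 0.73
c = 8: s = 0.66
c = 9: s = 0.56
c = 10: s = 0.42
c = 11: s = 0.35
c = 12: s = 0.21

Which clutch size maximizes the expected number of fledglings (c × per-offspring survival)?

Expected fledglings = c × s(c):
  c=6: 6 × 0.85 = 5.100
  c=7: 7 × 0.73 = 5.110
  c=8: 8 × 0.66 = 5.280
  c=9: 9 × 0.56 = 5.040
  c=10: 10 × 0.42 = 4.200
  c=11: 11 × 0.35 = 3.850
  c=12: 12 × 0.21 = 2.520
Maximum at c = 8 (5.280 fledglings).

8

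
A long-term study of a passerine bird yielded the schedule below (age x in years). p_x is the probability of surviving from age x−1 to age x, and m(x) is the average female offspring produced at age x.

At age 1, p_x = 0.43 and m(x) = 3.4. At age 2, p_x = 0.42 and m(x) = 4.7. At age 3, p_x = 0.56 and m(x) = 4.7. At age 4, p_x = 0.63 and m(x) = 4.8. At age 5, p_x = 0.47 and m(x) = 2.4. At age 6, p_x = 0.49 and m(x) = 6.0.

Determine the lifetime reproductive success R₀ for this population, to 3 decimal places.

3.252

Survivorship from birth: l_x = p_1·p_2·…·p_x.
  l_1 = 0.43000
  l_2 = 0.18060
  l_3 = 0.10114
  l_4 = 0.06372
  l_5 = 0.02995
  l_6 = 0.01467
R₀ = Σ l_x m(x):
  age 1: 0.43000 × 3.4 = 1.4620
  age 2: 0.18060 × 4.7 = 0.8488
  age 3: 0.10114 × 4.7 = 0.4754
  age 4: 0.06372 × 4.8 = 0.3059
  age 5: 0.02995 × 2.4 = 0.0719
  age 6: 0.01467 × 6.0 = 0.0880
R₀ = 1.4620 + 0.8488 + 0.4754 + 0.3059 + 0.0719 + 0.0880 = 3.2519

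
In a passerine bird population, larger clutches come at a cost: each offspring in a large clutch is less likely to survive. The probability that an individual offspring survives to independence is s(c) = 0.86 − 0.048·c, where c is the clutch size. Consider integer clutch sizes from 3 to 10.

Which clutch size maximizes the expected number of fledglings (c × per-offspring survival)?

Expected fledglings = c × s(c):
  c=3: 3 × 0.716 = 2.148
  c=4: 4 × 0.668 = 2.672
  c=5: 5 × 0.620 = 3.100
  c=6: 6 × 0.572 = 3.432
  c=7: 7 × 0.524 = 3.668
  c=8: 8 × 0.476 = 3.808
  c=9: 9 × 0.428 = 3.852
  c=10: 10 × 0.380 = 3.800
Maximum at c = 9 (3.852 fledglings).

9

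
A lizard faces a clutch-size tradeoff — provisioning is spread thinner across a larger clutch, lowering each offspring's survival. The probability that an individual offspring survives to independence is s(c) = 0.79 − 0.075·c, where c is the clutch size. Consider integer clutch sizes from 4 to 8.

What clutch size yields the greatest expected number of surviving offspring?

Expected surviving offspring = c × s(c):
  c=4: 4 × 0.490 = 1.960
  c=5: 5 × 0.415 = 2.075
  c=6: 6 × 0.340 = 2.040
  c=7: 7 × 0.265 = 1.855
  c=8: 8 × 0.190 = 1.520
Maximum at c = 5 (2.075 surviving offspring).

5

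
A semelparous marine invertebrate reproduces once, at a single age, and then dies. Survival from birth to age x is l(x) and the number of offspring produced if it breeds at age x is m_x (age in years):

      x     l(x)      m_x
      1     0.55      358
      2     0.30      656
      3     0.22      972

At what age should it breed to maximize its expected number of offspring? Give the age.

3

Expected offspring if breeding at age x = l(x) × m_x:
  age 1: 0.55 × 358 = 196.900
  age 2: 0.30 × 656 = 196.800
  age 3: 0.22 × 972 = 213.840
Maximum at age 3 (213.840).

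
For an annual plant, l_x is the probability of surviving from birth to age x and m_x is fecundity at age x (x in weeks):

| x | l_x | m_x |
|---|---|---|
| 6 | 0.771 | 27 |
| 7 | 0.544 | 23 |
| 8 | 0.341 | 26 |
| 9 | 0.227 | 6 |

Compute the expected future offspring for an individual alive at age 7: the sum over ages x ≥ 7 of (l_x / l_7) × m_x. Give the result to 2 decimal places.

41.80

l_7 = 0.544. Conditional survival from age 7 to x is l_x / l_7.
  x=7: (0.544/0.544) × 23 = 23.0000
  x=8: (0.341/0.544) × 26 = 16.2978
  x=9: (0.227/0.544) × 6 = 2.5037
Sum = 23.0000 + 16.2978 + 2.5037 = 41.8015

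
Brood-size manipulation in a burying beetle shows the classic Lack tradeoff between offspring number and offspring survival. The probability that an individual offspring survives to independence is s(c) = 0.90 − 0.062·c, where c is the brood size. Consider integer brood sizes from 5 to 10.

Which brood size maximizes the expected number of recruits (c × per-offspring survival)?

Expected recruits = c × s(c):
  c=5: 5 × 0.590 = 2.950
  c=6: 6 × 0.528 = 3.168
  c=7: 7 × 0.466 = 3.262
  c=8: 8 × 0.404 = 3.232
  c=9: 9 × 0.342 = 3.078
  c=10: 10 × 0.280 = 2.800
Maximum at c = 7 (3.262 recruits).

7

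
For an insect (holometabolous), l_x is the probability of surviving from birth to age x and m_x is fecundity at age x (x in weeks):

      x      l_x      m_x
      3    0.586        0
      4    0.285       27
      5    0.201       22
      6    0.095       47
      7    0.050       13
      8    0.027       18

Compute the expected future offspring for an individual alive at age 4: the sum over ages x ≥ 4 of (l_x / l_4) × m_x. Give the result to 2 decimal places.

62.17

l_4 = 0.285. Conditional survival from age 4 to x is l_x / l_4.
  x=4: (0.285/0.285) × 27 = 27.0000
  x=5: (0.201/0.285) × 22 = 15.5158
  x=6: (0.095/0.285) × 47 = 15.6667
  x=7: (0.050/0.285) × 13 = 2.2807
  x=8: (0.027/0.285) × 18 = 1.7053
Sum = 27.0000 + 15.5158 + 15.6667 + 2.2807 + 1.7053 = 62.1684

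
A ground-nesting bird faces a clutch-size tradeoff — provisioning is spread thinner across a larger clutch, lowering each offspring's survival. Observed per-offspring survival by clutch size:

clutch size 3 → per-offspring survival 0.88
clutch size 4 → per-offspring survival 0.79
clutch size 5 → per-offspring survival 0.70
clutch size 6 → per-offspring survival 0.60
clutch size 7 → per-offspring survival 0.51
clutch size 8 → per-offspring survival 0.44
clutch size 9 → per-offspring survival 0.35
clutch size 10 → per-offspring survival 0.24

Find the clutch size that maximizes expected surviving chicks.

6

Expected surviving chicks = c × s(c):
  c=3: 3 × 0.88 = 2.640
  c=4: 4 × 0.79 = 3.160
  c=5: 5 × 0.70 = 3.500
  c=6: 6 × 0.60 = 3.600
  c=7: 7 × 0.51 = 3.570
  c=8: 8 × 0.44 = 3.520
  c=9: 9 × 0.35 = 3.150
  c=10: 10 × 0.24 = 2.400
Maximum at c = 6 (3.600 surviving chicks).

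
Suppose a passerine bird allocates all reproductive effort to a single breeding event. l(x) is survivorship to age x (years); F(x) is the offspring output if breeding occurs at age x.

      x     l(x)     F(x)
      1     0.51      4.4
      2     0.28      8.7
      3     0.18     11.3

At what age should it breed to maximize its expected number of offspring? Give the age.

2

Expected offspring if breeding at age x = l(x) × F(x):
  age 1: 0.51 × 4.4 = 2.244
  age 2: 0.28 × 8.7 = 2.436
  age 3: 0.18 × 11.3 = 2.034
Maximum at age 2 (2.436).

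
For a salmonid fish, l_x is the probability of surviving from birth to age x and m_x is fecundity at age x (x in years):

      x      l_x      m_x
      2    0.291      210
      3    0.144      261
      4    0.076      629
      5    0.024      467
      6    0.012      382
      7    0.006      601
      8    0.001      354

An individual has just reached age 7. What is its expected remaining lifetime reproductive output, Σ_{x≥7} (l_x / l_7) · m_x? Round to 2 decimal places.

l_7 = 0.006. Conditional survival from age 7 to x is l_x / l_7.
  x=7: (0.006/0.006) × 601 = 601.0000
  x=8: (0.001/0.006) × 354 = 59.0000
Sum = 601.0000 + 59.0000 = 660.0000

660.00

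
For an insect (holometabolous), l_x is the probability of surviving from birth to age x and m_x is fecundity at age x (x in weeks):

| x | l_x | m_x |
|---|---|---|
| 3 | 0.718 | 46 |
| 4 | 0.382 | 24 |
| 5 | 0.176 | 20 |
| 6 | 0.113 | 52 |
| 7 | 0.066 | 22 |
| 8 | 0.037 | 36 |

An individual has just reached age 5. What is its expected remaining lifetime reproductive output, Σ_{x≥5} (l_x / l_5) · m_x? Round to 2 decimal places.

69.20

l_5 = 0.176. Conditional survival from age 5 to x is l_x / l_5.
  x=5: (0.176/0.176) × 20 = 20.0000
  x=6: (0.113/0.176) × 52 = 33.3864
  x=7: (0.066/0.176) × 22 = 8.2500
  x=8: (0.037/0.176) × 36 = 7.5682
Sum = 20.0000 + 33.3864 + 8.2500 + 7.5682 = 69.2045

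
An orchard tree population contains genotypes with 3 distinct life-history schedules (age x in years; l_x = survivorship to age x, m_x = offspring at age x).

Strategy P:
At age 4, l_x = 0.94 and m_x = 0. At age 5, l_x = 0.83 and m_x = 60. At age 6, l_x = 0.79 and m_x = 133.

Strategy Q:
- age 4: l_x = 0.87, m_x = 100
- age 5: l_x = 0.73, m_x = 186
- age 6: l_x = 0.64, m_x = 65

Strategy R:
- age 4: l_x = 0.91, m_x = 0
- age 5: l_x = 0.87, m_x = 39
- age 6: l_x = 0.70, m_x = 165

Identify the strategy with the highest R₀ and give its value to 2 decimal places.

Strategy P: R₀ = 0.94×0 + 0.83×60 + 0.79×133 = 154.8700
Strategy Q: R₀ = 0.87×100 + 0.73×186 + 0.64×65 = 264.3800
Strategy R: R₀ = 0.91×0 + 0.87×39 + 0.70×165 = 149.4300
Highest R₀: strategy Q with 264.3800.

264.38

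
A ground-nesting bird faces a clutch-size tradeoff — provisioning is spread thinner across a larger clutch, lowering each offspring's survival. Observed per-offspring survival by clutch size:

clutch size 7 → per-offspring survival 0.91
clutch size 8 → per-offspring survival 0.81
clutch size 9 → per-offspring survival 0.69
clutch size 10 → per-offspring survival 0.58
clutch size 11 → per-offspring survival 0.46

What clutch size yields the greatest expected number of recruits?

Expected recruits = c × s(c):
  c=7: 7 × 0.91 = 6.370
  c=8: 8 × 0.81 = 6.480
  c=9: 9 × 0.69 = 6.210
  c=10: 10 × 0.58 = 5.800
  c=11: 11 × 0.46 = 5.060
Maximum at c = 8 (6.480 recruits).

8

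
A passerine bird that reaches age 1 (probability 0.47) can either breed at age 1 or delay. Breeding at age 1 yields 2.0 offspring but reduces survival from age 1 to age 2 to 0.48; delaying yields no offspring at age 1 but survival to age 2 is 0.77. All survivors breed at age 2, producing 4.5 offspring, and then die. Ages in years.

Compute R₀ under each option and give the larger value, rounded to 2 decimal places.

1.96

breed at age 1: R₀ = 0.47 × (2.0 + 0.48 × 4.5) = 0.47 × 4.1600 = 1.9552
delay to age 2: R₀ = 0.47 × (0.77 × 4.5) = 0.47 × 3.4650 = 1.6285
Higher: breed at age 1 (1.9552).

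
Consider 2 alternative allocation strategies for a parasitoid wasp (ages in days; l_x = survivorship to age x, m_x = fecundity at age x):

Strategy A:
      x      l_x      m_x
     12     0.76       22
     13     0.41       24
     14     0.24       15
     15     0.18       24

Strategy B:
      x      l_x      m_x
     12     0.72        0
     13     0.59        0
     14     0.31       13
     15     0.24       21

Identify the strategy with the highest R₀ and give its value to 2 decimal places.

Strategy A: R₀ = 0.76×22 + 0.41×24 + 0.24×15 + 0.18×24 = 34.4800
Strategy B: R₀ = 0.72×0 + 0.59×0 + 0.31×13 + 0.24×21 = 9.0700
Highest R₀: strategy A with 34.4800.

34.48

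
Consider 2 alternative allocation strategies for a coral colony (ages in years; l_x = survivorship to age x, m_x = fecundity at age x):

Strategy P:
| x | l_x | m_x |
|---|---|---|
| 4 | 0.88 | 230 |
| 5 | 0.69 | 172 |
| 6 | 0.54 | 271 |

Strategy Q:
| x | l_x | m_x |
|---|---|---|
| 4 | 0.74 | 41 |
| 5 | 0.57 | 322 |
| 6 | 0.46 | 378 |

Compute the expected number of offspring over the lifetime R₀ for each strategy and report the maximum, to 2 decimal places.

Strategy P: R₀ = 0.88×230 + 0.69×172 + 0.54×271 = 467.4200
Strategy Q: R₀ = 0.74×41 + 0.57×322 + 0.46×378 = 387.7600
Highest R₀: strategy P with 467.4200.

467.42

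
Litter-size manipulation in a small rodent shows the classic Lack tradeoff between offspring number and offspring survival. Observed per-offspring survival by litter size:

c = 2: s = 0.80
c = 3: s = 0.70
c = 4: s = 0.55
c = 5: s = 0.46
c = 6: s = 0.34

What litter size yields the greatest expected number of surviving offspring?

Expected surviving offspring = c × s(c):
  c=2: 2 × 0.80 = 1.600
  c=3: 3 × 0.70 = 2.100
  c=4: 4 × 0.55 = 2.200
  c=5: 5 × 0.46 = 2.300
  c=6: 6 × 0.34 = 2.040
Maximum at c = 5 (2.300 surviving offspring).

5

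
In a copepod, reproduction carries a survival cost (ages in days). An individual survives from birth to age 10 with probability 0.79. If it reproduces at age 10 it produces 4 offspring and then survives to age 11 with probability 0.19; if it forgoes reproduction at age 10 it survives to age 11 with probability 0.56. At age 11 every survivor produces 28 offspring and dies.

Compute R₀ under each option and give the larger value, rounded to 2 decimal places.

12.39

breed at age 10: R₀ = 0.79 × (4 + 0.19 × 28) = 0.79 × 9.3200 = 7.3628
delay to age 11: R₀ = 0.79 × (0.56 × 28) = 0.79 × 15.6800 = 12.3872
Higher: delay to age 11 (12.3872).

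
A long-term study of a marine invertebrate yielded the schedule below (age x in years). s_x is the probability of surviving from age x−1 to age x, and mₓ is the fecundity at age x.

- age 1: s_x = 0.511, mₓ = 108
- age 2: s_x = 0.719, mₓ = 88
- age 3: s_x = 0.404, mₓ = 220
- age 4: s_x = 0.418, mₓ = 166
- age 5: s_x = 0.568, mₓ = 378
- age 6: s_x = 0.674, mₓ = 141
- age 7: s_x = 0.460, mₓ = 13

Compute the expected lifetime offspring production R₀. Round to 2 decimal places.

147.29

Survivorship from birth: l_x = s_1·s_2·…·s_x.
  l_1 = 0.51100
  l_2 = 0.36741
  l_3 = 0.14843
  l_4 = 0.06205
  l_5 = 0.03524
  l_6 = 0.02375
  l_7 = 0.01093
R₀ = Σ l_x mₓ:
  age 1: 0.51100 × 108 = 55.1880
  age 2: 0.36741 × 88 = 32.3321
  age 3: 0.14843 × 220 = 32.6546
  age 4: 0.06205 × 166 = 10.3003
  age 5: 0.03524 × 378 = 13.3207
  age 6: 0.02375 × 141 = 3.3487
  age 7: 0.01093 × 13 = 0.1421
R₀ = 55.1880 + 32.3321 + 32.6546 + 10.3003 + 13.3207 + 3.3487 + 0.1421 = 147.2865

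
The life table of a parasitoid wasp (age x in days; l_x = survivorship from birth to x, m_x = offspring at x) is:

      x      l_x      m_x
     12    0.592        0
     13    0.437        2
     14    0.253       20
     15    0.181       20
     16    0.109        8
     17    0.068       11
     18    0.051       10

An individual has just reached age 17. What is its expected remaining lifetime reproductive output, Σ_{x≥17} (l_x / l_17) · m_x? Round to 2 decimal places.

l_17 = 0.068. Conditional survival from age 17 to x is l_x / l_17.
  x=17: (0.068/0.068) × 11 = 11.0000
  x=18: (0.051/0.068) × 10 = 7.5000
Sum = 11.0000 + 7.5000 = 18.5000

18.50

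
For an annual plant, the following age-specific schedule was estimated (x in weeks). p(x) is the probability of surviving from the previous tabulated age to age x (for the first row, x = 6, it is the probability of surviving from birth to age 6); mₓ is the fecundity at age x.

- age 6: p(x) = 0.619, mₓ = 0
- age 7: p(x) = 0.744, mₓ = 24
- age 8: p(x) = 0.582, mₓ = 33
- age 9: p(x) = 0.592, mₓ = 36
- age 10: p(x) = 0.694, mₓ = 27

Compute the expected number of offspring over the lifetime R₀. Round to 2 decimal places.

Survivorship from birth: l_x = p_6·p_7·…·p_x.
  l_6 = 0.61900
  l_7 = 0.46054
  l_8 = 0.26803
  l_9 = 0.15867
  l_10 = 0.11012
R₀ = Σ l_x mₓ:
  age 6: 0.61900 × 0 = 0.0000
  age 7: 0.46054 × 24 = 11.0530
  age 8: 0.26803 × 33 = 8.8450
  age 9: 0.15867 × 36 = 5.7121
  age 10: 0.11012 × 27 = 2.9732
R₀ = 0.0000 + 11.0530 + 8.8450 + 5.7121 + 2.9732 = 28.5833

28.58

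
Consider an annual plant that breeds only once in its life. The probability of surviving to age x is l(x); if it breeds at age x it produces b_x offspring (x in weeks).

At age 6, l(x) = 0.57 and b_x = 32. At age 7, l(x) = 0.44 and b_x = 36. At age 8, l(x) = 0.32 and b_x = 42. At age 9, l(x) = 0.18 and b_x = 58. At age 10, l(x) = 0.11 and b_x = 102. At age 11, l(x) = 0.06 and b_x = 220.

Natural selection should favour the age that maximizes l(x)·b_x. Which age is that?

6

Expected offspring if breeding at age x = l(x) × b_x:
  age 6: 0.57 × 32 = 18.240
  age 7: 0.44 × 36 = 15.840
  age 8: 0.32 × 42 = 13.440
  age 9: 0.18 × 58 = 10.440
  age 10: 0.11 × 102 = 11.220
  age 11: 0.06 × 220 = 13.200
Maximum at age 6 (18.240).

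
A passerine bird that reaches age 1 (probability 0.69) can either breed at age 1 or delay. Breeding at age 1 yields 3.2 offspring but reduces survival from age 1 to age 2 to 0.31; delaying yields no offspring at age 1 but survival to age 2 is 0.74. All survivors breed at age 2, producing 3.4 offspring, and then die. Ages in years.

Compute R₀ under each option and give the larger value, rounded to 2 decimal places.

breed at age 1: R₀ = 0.69 × (3.2 + 0.31 × 3.4) = 0.69 × 4.2540 = 2.9353
delay to age 2: R₀ = 0.69 × (0.74 × 3.4) = 0.69 × 2.5160 = 1.7360
Higher: breed at age 1 (2.9353).

2.94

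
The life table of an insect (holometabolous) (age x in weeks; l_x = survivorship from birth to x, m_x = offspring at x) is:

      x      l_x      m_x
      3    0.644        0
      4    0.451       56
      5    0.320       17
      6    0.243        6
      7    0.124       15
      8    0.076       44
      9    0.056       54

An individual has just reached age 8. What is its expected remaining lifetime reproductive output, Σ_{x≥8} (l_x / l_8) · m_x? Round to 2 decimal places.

83.79

l_8 = 0.076. Conditional survival from age 8 to x is l_x / l_8.
  x=8: (0.076/0.076) × 44 = 44.0000
  x=9: (0.056/0.076) × 54 = 39.7895
Sum = 44.0000 + 39.7895 = 83.7895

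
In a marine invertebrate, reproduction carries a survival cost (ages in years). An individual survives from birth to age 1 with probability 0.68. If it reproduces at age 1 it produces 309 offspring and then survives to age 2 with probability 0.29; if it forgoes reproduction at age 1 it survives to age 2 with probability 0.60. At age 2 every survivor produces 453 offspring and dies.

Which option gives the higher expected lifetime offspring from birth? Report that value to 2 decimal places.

299.45

breed at age 1: R₀ = 0.68 × (309 + 0.29 × 453) = 0.68 × 440.3700 = 299.4516
delay to age 2: R₀ = 0.68 × (0.60 × 453) = 0.68 × 271.8000 = 184.8240
Higher: breed at age 1 (299.4516).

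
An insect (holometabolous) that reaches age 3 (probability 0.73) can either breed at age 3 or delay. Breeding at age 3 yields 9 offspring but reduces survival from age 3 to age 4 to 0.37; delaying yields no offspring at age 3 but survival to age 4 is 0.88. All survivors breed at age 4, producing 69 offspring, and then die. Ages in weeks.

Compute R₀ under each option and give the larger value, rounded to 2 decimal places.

breed at age 3: R₀ = 0.73 × (9 + 0.37 × 69) = 0.73 × 34.5300 = 25.2069
delay to age 4: R₀ = 0.73 × (0.88 × 69) = 0.73 × 60.7200 = 44.3256
Higher: delay to age 4 (44.3256).

44.33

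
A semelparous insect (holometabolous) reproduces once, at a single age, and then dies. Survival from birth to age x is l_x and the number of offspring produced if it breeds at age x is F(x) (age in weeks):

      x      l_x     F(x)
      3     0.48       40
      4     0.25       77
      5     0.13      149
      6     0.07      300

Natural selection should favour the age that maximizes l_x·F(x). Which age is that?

Expected offspring if breeding at age x = l_x × F(x):
  age 3: 0.48 × 40 = 19.200
  age 4: 0.25 × 77 = 19.250
  age 5: 0.13 × 149 = 19.370
  age 6: 0.07 × 300 = 21.000
Maximum at age 6 (21.000).

6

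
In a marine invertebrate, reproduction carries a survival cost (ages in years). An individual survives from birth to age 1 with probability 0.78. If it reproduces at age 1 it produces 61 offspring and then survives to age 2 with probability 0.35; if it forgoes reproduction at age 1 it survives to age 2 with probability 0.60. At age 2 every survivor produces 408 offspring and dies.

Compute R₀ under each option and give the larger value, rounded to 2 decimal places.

breed at age 1: R₀ = 0.78 × (61 + 0.35 × 408) = 0.78 × 203.8000 = 158.9640
delay to age 2: R₀ = 0.78 × (0.60 × 408) = 0.78 × 244.8000 = 190.9440
Higher: delay to age 2 (190.9440).

190.94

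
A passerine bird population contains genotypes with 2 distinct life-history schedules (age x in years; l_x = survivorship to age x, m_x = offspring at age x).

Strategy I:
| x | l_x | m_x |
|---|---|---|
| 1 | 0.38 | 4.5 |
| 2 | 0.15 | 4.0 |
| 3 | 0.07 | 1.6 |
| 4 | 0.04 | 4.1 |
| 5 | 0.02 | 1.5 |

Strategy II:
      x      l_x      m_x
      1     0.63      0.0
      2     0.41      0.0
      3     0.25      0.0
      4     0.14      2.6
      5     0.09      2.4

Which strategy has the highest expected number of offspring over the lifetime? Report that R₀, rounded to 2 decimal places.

Strategy I: R₀ = 0.38×4.5 + 0.15×4.0 + 0.07×1.6 + 0.04×4.1 + 0.02×1.5 = 2.6160
Strategy II: R₀ = 0.63×0.0 + 0.41×0.0 + 0.25×0.0 + 0.14×2.6 + 0.09×2.4 = 0.5800
Highest R₀: strategy I with 2.6160.

2.62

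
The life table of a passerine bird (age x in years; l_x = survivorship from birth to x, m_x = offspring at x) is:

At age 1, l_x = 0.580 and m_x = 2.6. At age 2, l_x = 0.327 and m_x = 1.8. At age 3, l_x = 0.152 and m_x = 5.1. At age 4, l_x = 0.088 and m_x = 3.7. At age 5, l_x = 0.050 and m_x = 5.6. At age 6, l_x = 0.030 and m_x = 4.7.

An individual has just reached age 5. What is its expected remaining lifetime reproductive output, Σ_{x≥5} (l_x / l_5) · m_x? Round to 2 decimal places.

8.42

l_5 = 0.050. Conditional survival from age 5 to x is l_x / l_5.
  x=5: (0.050/0.050) × 5.6 = 5.6000
  x=6: (0.030/0.050) × 4.7 = 2.8200
Sum = 5.6000 + 2.8200 = 8.4200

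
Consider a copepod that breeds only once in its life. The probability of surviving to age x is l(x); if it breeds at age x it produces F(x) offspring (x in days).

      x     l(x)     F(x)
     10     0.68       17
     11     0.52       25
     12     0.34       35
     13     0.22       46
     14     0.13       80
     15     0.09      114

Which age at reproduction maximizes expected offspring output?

11

Expected offspring if breeding at age x = l(x) × F(x):
  age 10: 0.68 × 17 = 11.560
  age 11: 0.52 × 25 = 13.000
  age 12: 0.34 × 35 = 11.900
  age 13: 0.22 × 46 = 10.120
  age 14: 0.13 × 80 = 10.400
  age 15: 0.09 × 114 = 10.260
Maximum at age 11 (13.000).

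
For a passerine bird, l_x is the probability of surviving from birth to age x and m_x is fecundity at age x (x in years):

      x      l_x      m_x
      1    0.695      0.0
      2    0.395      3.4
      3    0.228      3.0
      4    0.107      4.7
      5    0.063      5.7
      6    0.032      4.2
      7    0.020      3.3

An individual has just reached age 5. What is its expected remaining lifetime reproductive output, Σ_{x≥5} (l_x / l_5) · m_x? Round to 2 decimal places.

l_5 = 0.063. Conditional survival from age 5 to x is l_x / l_5.
  x=5: (0.063/0.063) × 5.7 = 5.7000
  x=6: (0.032/0.063) × 4.2 = 2.1333
  x=7: (0.020/0.063) × 3.3 = 1.0476
Sum = 5.7000 + 2.1333 + 1.0476 = 8.8810

8.88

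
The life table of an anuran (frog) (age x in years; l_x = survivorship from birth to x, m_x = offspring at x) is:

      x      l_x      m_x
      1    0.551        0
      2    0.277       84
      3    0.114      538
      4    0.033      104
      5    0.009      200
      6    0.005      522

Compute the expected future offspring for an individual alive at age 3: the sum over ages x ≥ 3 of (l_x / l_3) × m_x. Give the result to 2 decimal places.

l_3 = 0.114. Conditional survival from age 3 to x is l_x / l_3.
  x=3: (0.114/0.114) × 538 = 538.0000
  x=4: (0.033/0.114) × 104 = 30.1053
  x=5: (0.009/0.114) × 200 = 15.7895
  x=6: (0.005/0.114) × 522 = 22.8947
Sum = 538.0000 + 30.1053 + 15.7895 + 22.8947 = 606.7895

606.79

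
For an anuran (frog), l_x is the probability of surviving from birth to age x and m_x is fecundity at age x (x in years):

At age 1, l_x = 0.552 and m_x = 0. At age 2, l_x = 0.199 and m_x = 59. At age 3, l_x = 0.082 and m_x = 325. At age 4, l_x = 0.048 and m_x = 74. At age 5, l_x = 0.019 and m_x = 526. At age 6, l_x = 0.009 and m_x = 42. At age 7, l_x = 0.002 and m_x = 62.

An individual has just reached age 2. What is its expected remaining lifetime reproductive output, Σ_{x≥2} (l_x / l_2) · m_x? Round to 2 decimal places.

263.51

l_2 = 0.199. Conditional survival from age 2 to x is l_x / l_2.
  x=2: (0.199/0.199) × 59 = 59.0000
  x=3: (0.082/0.199) × 325 = 133.9196
  x=4: (0.048/0.199) × 74 = 17.8492
  x=5: (0.019/0.199) × 526 = 50.2211
  x=6: (0.009/0.199) × 42 = 1.8995
  x=7: (0.002/0.199) × 62 = 0.6231
Sum = 59.0000 + 133.9196 + 17.8492 + 50.2211 + 1.8995 + 0.6231 = 263.5126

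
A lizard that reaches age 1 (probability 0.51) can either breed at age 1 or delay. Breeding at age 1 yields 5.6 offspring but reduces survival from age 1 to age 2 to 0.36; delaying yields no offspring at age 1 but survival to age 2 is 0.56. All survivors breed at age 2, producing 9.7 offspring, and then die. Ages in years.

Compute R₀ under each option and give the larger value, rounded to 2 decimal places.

breed at age 1: R₀ = 0.51 × (5.6 + 0.36 × 9.7) = 0.51 × 9.0920 = 4.6369
delay to age 2: R₀ = 0.51 × (0.56 × 9.7) = 0.51 × 5.4320 = 2.7703
Higher: breed at age 1 (4.6369).

4.64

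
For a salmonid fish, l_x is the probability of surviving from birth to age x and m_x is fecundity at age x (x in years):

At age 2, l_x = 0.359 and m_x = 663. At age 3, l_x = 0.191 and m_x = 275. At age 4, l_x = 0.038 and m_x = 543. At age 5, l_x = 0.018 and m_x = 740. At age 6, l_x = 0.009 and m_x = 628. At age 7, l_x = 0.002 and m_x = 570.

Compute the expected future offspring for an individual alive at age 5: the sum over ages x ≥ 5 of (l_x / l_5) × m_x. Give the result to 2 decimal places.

l_5 = 0.018. Conditional survival from age 5 to x is l_x / l_5.
  x=5: (0.018/0.018) × 740 = 740.0000
  x=6: (0.009/0.018) × 628 = 314.0000
  x=7: (0.002/0.018) × 570 = 63.3333
Sum = 740.0000 + 314.0000 + 63.3333 = 1117.3333

1117.33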